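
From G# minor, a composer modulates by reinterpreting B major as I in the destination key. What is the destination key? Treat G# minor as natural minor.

The numeral I denotes a major triad on scale degree 1. With B on degree 1, the tonic of the new key is B.
Degree 1 carries a major triad in major keys, so the destination is B major.
Check: the diatonic triads of B major are B (I), C#m (ii), D#m (iii), E (IV), F# (V), G#m (vi), A#dim (vii°) — B major is indeed I.

B major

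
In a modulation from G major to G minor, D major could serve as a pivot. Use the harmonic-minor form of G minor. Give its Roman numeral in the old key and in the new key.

V in G major; V in G minor

The scale of G major is G A B C D E F#; D is degree 5, and the triad built there (D-F#-A) is major, so it is V.
The scale of G minor (harmonic minor) is G A Bb C D Eb F#; D is degree 5, and the triad built there (D-F#-A) is major, so it is V.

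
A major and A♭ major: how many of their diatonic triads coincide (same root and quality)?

Diatonic triads of A major: A (I), Bm (ii), C♯m (iii), D (IV), E (V), F♯m (vi), G♯dim (vii°).
Diatonic triads of A♭ major: A♭ (I), B♭m (ii), Cm (iii), D♭ (IV), E♭ (V), Fm (vi), Gdim (vii°).
No triad has the same root and quality in both keys.

0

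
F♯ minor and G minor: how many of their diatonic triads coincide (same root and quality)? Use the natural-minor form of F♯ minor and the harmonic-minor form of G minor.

1

Diatonic triads of F♯ minor (natural minor): F♯ minor (i), G♯ diminished (ii°), A major (III), B minor (iv), C♯ minor (v), D major (VI), E major (VII).
Diatonic triads of G minor (harmonic minor): G minor (i), A diminished (ii°), B♭ augmented (III+), C minor (iv), D major (V), E♭ major (VI), F♯ diminished (vii°).
Matching root and quality in both lists: D major.
That gives 1 common triad.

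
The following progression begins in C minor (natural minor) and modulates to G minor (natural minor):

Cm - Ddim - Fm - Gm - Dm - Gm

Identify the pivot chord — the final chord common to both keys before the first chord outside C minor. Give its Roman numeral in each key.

Chords diatonic to C minor: Cm, Ddim, Eb, Fm, Gm, Ab, Bb.
Reading the progression, the first chord not in that set is Dm, so the modulation leaves C minor there.
The chord immediately before Dm is Gm, which is diatonic to both keys: v in C minor and i in G minor.

Gm — v in C minor, i in G minor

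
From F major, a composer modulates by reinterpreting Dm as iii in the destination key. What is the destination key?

The numeral iii denotes a minor triad on scale degree 3. With D on degree 3, the tonic of the new key is Bb.
Degree 3 carries a minor triad in major keys, so the destination is Bb major.
Check: the diatonic triads of Bb major are Bb (I), Cm (ii), Dm (iii), Eb (IV), F (V), Gm (vi), Adim (vii°) — Dm is indeed iii.

Bb major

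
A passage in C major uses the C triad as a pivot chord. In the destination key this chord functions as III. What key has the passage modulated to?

The numeral III denotes a major triad on scale degree 3. With C on degree 3, the tonic of the new key is A.
Degree 3 carries a major triad in natural-minor keys, so the destination is A minor.
Check: the diatonic triads of A minor (natural minor) are Am (i), Bdim (ii°), C (III), Dm (iv), Em (v), F (VI), G (VII) — C is indeed III.

A minor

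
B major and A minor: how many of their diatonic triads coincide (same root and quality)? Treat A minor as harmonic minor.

1

Diatonic triads of B major: B (I), C♯m (ii), D♯m (iii), E (IV), F♯ (V), G♯m (vi), A♯dim (vii°).
Diatonic triads of A minor (harmonic minor): Am (i), Bdim (ii°), Caug (III+), Dm (iv), E (V), F (VI), G♯dim (vii°).
Matching root and quality in both lists: E.
That gives 1 common triad.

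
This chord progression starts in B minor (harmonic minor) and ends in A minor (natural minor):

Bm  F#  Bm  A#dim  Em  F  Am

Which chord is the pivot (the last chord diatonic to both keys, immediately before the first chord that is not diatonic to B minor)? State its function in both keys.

Chords diatonic to B minor: Bm, C#dim, Daug, Em, F#, G, A#dim.
Reading the progression, the first chord not in that set is F, so the modulation leaves B minor there.
The chord immediately before F is Em, which is diatonic to both keys: iv in B minor and v in A minor.

Em — iv in B minor, v in A minor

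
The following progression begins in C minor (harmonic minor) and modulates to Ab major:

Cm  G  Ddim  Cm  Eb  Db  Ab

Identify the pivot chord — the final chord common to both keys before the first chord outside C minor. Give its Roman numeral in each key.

Cm — i in C minor, iii in Ab major

Chords diatonic to C minor: Cm, Ddim, Ebaug, Fm, G, Ab, Bdim.
Reading the progression, the first chord not in that set is Eb, so the modulation leaves C minor there.
The chord immediately before Eb is Cm, which is diatonic to both keys: i in C minor and iii in Ab major.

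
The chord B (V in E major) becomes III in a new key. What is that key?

The numeral III denotes a major triad on scale degree 3. With B on degree 3, the tonic of the new key is G#.
Degree 3 carries a major triad in natural-minor keys, so the destination is G# minor.
Check: the diatonic triads of G# minor (natural minor) are G#m (i), A#dim (ii°), B (III), C#m (iv), D#m (v), E (VI), F# (VII) — B is indeed III.

G# minor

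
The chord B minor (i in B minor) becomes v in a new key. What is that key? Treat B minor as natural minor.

E minor

The numeral v denotes a minor triad on scale degree 5. With B on degree 5, the tonic of the new key is E.
Degree 5 carries a minor triad in natural-minor keys, so the destination is E minor.
Check: the diatonic triads of E minor (natural minor) are Em (i), F#dim (ii°), G (III), Am (iv), Bm (v), C (VI), D (VII) — B minor is indeed v.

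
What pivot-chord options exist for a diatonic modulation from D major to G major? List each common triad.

D, Em, G, Bm

Triads in D major: D major (I), E minor (ii), F# minor (iii), G major (IV), A major (V), B minor (vi), C# diminished (vii°).
Triads in G major: G major (I), A minor (ii), B minor (iii), C major (IV), D major (V), E minor (vi), F# diminished (vii°).
Shared triads with their functions: D major (I in D major, V in G major); E minor (ii in D major, vi in G major); G major (IV in D major, I in G major); B minor (vi in D major, iii in G major).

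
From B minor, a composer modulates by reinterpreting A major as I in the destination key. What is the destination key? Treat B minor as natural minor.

The numeral I denotes a major triad on scale degree 1. With A on degree 1, the tonic of the new key is A.
Degree 1 carries a major triad in major keys, so the destination is A major.
Check: the diatonic triads of A major are A (I), Bm (ii), C#m (iii), D (IV), E (V), F#m (vi), G#dim (vii°) — A major is indeed I.

A major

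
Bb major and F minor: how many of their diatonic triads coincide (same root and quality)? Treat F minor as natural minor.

2

Diatonic triads of Bb major: Bb (I), Cm (ii), Dm (iii), Eb (IV), F (V), Gm (vi), Adim (vii°).
Diatonic triads of F minor (natural minor): Fm (i), Gdim (ii°), Ab (III), Bbm (iv), Cm (v), Db (VI), Eb (VII).
Matching root and quality in both lists: Cm, Eb.
That gives 2 common triads.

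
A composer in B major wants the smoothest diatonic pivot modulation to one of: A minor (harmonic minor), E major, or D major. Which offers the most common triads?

Triads of B major: B (I), C#m (ii), D#m (iii), E (IV), F# (V), G#m (vi), A#dim (vii°).
A minor (harmonic minor) shares 1: E.
E major shares 4: B, C#m, E, G#m.
D major shares 0: none.
The most common triads (4) are shared with E major.

E major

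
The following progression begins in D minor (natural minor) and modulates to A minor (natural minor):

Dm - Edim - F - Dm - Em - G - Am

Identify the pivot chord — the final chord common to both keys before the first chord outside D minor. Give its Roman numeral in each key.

Chords diatonic to D minor: Dm, Edim, F, Gm, Am, Bb, C.
Reading the progression, the first chord not in that set is Em, so the modulation leaves D minor there.
The chord immediately before Em is Dm, which is diatonic to both keys: i in D minor and iv in A minor.

Dm — i in D minor, iv in A minor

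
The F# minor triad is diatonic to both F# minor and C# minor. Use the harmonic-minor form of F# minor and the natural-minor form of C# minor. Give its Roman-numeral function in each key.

i in F# minor; iv in C# minor

The scale of F# minor (harmonic minor) is F# G# A B C# D E#; F# is degree 1, and the triad built there (F#-A-C#) is minor, so it is i.
The scale of C# minor (natural minor) is C# D# E F# G# A B; F# is degree 4, and the triad built there (F#-A-C#) is minor, so it is iv.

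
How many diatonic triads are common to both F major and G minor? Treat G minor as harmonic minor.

1

Diatonic triads of F major: F (I), Gm (ii), Am (iii), B♭ (IV), C (V), Dm (vi), Edim (vii°).
Diatonic triads of G minor (harmonic minor): Gm (i), Adim (ii°), B♭aug (III+), Cm (iv), D (V), E♭ (VI), F♯dim (vii°).
Matching root and quality in both lists: Gm.
That gives 1 common triad.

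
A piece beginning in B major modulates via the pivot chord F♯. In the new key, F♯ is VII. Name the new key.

The numeral VII denotes a major triad on scale degree 7. With F♯ on degree 7, the tonic of the new key is G♯.
Degree 7 carries a major triad in natural-minor keys, so the destination is G♯ minor.
Check: the diatonic triads of G♯ minor (natural minor) are G♯m (i), A♯dim (ii°), B (III), C♯m (iv), D♯m (v), E (VI), F♯ (VII) — F♯ is indeed VII.

G♯ minor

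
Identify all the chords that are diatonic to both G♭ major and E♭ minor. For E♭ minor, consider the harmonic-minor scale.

Triads in G♭ major: G♭ (I), A♭m (ii), B♭m (iii), C♭ (IV), D♭ (V), E♭m (vi), Fdim (vii°).
Triads in E♭ minor (harmonic minor): E♭m (i), Fdim (ii°), G♭aug (III+), A♭m (iv), B♭ (V), C♭ (VI), Ddim (vii°).
Shared triads with their functions: A♭m (ii in G♭ major, iv in E♭ minor); C♭ (IV in G♭ major, VI in E♭ minor); E♭m (vi in G♭ major, i in E♭ minor); Fdim (vii° in G♭ major, ii° in E♭ minor).

A♭m, C♭, E♭m, Fdim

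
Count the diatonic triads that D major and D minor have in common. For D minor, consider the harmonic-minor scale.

Diatonic triads of D major: D major (I), E minor (ii), F# minor (iii), G major (IV), A major (V), B minor (vi), C# diminished (vii°).
Diatonic triads of D minor (harmonic minor): D minor (i), E diminished (ii°), F augmented (III+), G minor (iv), A major (V), Bb major (VI), C# diminished (vii°).
Matching root and quality in both lists: A major, C# diminished.
That gives 2 common triads.

2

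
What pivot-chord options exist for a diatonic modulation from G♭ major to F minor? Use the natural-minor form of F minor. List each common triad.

Triads in G♭ major: G♭ major (I), A♭ minor (ii), B♭ minor (iii), C♭ major (IV), D♭ major (V), E♭ minor (vi), F diminished (vii°).
Triads in F minor (natural minor): F minor (i), G diminished (ii°), A♭ major (III), B♭ minor (iv), C minor (v), D♭ major (VI), E♭ major (VII).
Shared triads with their functions: B♭ minor (iii in G♭ major, iv in F minor); D♭ major (V in G♭ major, VI in F minor).

B♭m, D♭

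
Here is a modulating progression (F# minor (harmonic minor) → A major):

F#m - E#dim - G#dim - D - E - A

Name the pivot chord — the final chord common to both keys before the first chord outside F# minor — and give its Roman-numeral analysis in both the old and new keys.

Chords diatonic to F# minor: F#m, G#dim, Aaug, Bm, C#, D, E#dim.
Reading the progression, the first chord not in that set is E, so the modulation leaves F# minor there.
The chord immediately before E is D, which is diatonic to both keys: VI in F# minor and IV in A major.

D — VI in F# minor, IV in A major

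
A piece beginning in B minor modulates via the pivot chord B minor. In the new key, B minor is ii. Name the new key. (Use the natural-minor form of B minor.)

The numeral ii denotes a minor triad on scale degree 2. With B on degree 2, the tonic of the new key is A.
Degree 2 carries a minor triad in major keys, so the destination is A major.
Check: the diatonic triads of A major are A (I), Bm (ii), C♯m (iii), D (IV), E (V), F♯m (vi), G♯dim (vii°) — B minor is indeed ii.

A major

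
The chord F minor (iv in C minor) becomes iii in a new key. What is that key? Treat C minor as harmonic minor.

The numeral iii denotes a minor triad on scale degree 3. With F on degree 3, the tonic of the new key is Db.
Degree 3 carries a minor triad in major keys, so the destination is Db major.
Check: the diatonic triads of Db major are Db (I), Ebm (ii), Fm (iii), Gb (IV), Ab (V), Bbm (vi), Cdim (vii°) — F minor is indeed iii.

Db major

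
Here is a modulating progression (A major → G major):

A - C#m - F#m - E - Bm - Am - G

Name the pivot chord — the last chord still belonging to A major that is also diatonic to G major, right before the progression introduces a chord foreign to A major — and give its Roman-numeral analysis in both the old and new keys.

Chords diatonic to A major: A, Bm, C#m, D, E, F#m, G#dim.
Reading the progression, the first chord not in that set is Am, so the modulation leaves A major there.
The chord immediately before Am is Bm, which is diatonic to both keys: ii in A major and iii in G major.

Bm — ii in A major, iii in G major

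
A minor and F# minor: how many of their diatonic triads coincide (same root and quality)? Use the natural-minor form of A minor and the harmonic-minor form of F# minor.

Diatonic triads of A minor (natural minor): Am (i), Bdim (ii°), C (III), Dm (iv), Em (v), F (VI), G (VII).
Diatonic triads of F# minor (harmonic minor): F#m (i), G#dim (ii°), Aaug (III+), Bm (iv), C# (V), D (VI), E#dim (vii°).
No triad has the same root and quality in both keys.

0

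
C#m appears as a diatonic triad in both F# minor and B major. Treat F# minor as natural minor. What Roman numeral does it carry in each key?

v in F# minor; ii in B major

The scale of F# minor (natural minor) is F# G# A B C# D E; C# is degree 5, and the triad built there (C#-E-G#) is minor, so it is v.
The scale of B major is B C# D# E F# G# A#; C# is degree 2, and the triad built there (C#-E-G#) is minor, so it is ii.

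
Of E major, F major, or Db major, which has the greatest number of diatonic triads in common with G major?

F major

Triads of G major: G (I), Am (ii), Bm (iii), C (IV), D (V), Em (vi), F#dim (vii°).
E major shares 0: none.
F major shares 2: Am, C.
Db major shares 0: none.
The most common triads (2) are shared with F major.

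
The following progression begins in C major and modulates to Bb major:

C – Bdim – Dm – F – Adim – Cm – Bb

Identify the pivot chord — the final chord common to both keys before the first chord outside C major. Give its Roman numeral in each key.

F — IV in C major, V in Bb major

Chords diatonic to C major: C, Dm, Em, F, G, Am, Bdim.
Reading the progression, the first chord not in that set is Adim, so the modulation leaves C major there.
The chord immediately before Adim is F, which is diatonic to both keys: IV in C major and V in Bb major.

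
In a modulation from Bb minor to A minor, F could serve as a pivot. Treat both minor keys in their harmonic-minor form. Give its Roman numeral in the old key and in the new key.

The scale of Bb minor (harmonic minor) is Bb C Db Eb F Gb A; F is degree 5, and the triad built there (F-A-C) is major, so it is V.
The scale of A minor (harmonic minor) is A B C D E F G#; F is degree 6, and the triad built there (F-A-C) is major, so it is VI.

V in Bb minor; VI in A minor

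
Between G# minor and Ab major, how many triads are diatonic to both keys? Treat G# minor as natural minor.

0

Diatonic triads of G# minor (natural minor): G#m (i), A#dim (ii°), B (III), C#m (iv), D#m (v), E (VI), F# (VII).
Diatonic triads of Ab major: Ab (I), Bbm (ii), Cm (iii), Db (IV), Eb (V), Fm (vi), Gdim (vii°).
No triad has the same root and quality in both keys.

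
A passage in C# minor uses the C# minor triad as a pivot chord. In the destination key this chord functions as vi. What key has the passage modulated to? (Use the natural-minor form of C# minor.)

The numeral vi denotes a minor triad on scale degree 6. With C# on degree 6, the tonic of the new key is E.
Degree 6 carries a minor triad in major keys, so the destination is E major.
Check: the diatonic triads of E major are E (I), F#m (ii), G#m (iii), A (IV), B (V), C#m (vi), D#dim (vii°) — C# minor is indeed vi.

E major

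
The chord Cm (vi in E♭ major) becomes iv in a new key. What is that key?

G minor

The numeral iv denotes a minor triad on scale degree 4. With C on degree 4, the tonic of the new key is G.
Degree 4 carries a minor triad in minor keys, so the destination is G minor.
Check: the diatonic triads of G minor (natural minor) are Gm (i), Adim (ii°), B♭ (III), Cm (iv), Dm (v), E♭ (VI), F (VII) — Cm is indeed iv.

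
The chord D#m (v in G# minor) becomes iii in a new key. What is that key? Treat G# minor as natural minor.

B major

The numeral iii denotes a minor triad on scale degree 3. With D# on degree 3, the tonic of the new key is B.
Degree 3 carries a minor triad in major keys, so the destination is B major.
Check: the diatonic triads of B major are B (I), C#m (ii), D#m (iii), E (IV), F# (V), G#m (vi), A#dim (vii°) — D#m is indeed iii.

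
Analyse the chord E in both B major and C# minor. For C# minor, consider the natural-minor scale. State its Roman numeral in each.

The scale of B major is B C# D# E F# G# A#; E is degree 4, and the triad built there (E-G#-B) is major, so it is IV.
The scale of C# minor (natural minor) is C# D# E F# G# A B; E is degree 3, and the triad built there (E-G#-B) is major, so it is III.

IV in B major; III in C# minor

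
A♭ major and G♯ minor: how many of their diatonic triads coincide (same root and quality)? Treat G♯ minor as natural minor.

0

Diatonic triads of A♭ major: A♭ major (I), B♭ minor (ii), C minor (iii), D♭ major (IV), E♭ major (V), F minor (vi), G diminished (vii°).
Diatonic triads of G♯ minor (natural minor): G♯ minor (i), A♯ diminished (ii°), B major (III), C♯ minor (iv), D♯ minor (v), E major (VI), F♯ major (VII).
No triad has the same root and quality in both keys.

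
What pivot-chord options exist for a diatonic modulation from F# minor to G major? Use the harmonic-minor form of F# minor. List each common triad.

Bm, D

Triads in F# minor (harmonic minor): F#m (i), G#dim (ii°), Aaug (III+), Bm (iv), C# (V), D (VI), E#dim (vii°).
Triads in G major: G (I), Am (ii), Bm (iii), C (IV), D (V), Em (vi), F#dim (vii°).
Shared triads with their functions: Bm (iv in F# minor, iii in G major); D (VI in F# minor, V in G major).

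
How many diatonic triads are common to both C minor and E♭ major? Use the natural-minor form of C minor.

Diatonic triads of C minor (natural minor): C minor (i), D diminished (ii°), E♭ major (III), F minor (iv), G minor (v), A♭ major (VI), B♭ major (VII).
Diatonic triads of E♭ major: E♭ major (I), F minor (ii), G minor (iii), A♭ major (IV), B♭ major (V), C minor (vi), D diminished (vii°).
Matching root and quality in both lists: C minor, D diminished, E♭ major, F minor, G minor, A♭ major, B♭ major.
That gives 7 common triads.

7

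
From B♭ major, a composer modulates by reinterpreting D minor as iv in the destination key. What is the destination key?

The numeral iv denotes a minor triad on scale degree 4. With D on degree 4, the tonic of the new key is A.
Degree 4 carries a minor triad in minor keys, so the destination is A minor.
Check: the diatonic triads of A minor (natural minor) are Am (i), Bdim (ii°), C (III), Dm (iv), Em (v), F (VI), G (VII) — D minor is indeed iv.

A minor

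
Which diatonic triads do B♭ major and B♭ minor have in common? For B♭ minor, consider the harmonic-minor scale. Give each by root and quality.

F, Adim

Triads in B♭ major: B♭ (I), Cm (ii), Dm (iii), E♭ (IV), F (V), Gm (vi), Adim (vii°).
Triads in B♭ minor (harmonic minor): B♭m (i), Cdim (ii°), D♭aug (III+), E♭m (iv), F (V), G♭ (VI), Adim (vii°).
Shared triads with their functions: F (V in B♭ major, V in B♭ minor); Adim (vii° in B♭ major, vii° in B♭ minor).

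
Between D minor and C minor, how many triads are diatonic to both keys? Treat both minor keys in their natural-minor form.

Diatonic triads of D minor (natural minor): Dm (i), Edim (ii°), F (III), Gm (iv), Am (v), B♭ (VI), C (VII).
Diatonic triads of C minor (natural minor): Cm (i), Ddim (ii°), E♭ (III), Fm (iv), Gm (v), A♭ (VI), B♭ (VII).
Matching root and quality in both lists: Gm, B♭.
That gives 2 common triads.

2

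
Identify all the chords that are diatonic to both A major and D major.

A, Bm, D, F#m

Triads in A major: A (I), Bm (ii), C#m (iii), D (IV), E (V), F#m (vi), G#dim (vii°).
Triads in D major: D (I), Em (ii), F#m (iii), G (IV), A (V), Bm (vi), C#dim (vii°).
Shared triads with their functions: A (I in A major, V in D major); Bm (ii in A major, vi in D major); D (IV in A major, I in D major); F#m (vi in A major, iii in D major).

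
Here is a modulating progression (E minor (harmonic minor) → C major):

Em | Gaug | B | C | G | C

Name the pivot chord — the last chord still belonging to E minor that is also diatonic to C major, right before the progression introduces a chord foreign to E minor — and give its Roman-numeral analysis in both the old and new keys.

Chords diatonic to E minor: Em, F♯dim, Gaug, Am, B, C, D♯dim.
Reading the progression, the first chord not in that set is G, so the modulation leaves E minor there.
The chord immediately before G is C, which is diatonic to both keys: VI in E minor and I in C major.

C — VI in E minor, I in C major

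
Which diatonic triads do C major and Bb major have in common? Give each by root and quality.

Triads in C major: C (I), Dm (ii), Em (iii), F (IV), G (V), Am (vi), Bdim (vii°).
Triads in Bb major: Bb (I), Cm (ii), Dm (iii), Eb (IV), F (V), Gm (vi), Adim (vii°).
Shared triads with their functions: Dm (ii in C major, iii in Bb major); F (IV in C major, V in Bb major).

Dm, F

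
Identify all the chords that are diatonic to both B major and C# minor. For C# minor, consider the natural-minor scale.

Triads in B major: B (I), C#m (ii), D#m (iii), E (IV), F# (V), G#m (vi), A#dim (vii°).
Triads in C# minor (natural minor): C#m (i), D#dim (ii°), E (III), F#m (iv), G#m (v), A (VI), B (VII).
Shared triads with their functions: B (I in B major, VII in C# minor); C#m (ii in B major, i in C# minor); E (IV in B major, III in C# minor); G#m (vi in B major, v in C# minor).

B, C#m, E, G#m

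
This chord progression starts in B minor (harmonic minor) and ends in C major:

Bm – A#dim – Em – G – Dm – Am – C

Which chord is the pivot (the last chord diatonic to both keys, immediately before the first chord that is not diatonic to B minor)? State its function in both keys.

Chords diatonic to B minor: Bm, C#dim, Daug, Em, F#, G, A#dim.
Reading the progression, the first chord not in that set is Dm, so the modulation leaves B minor there.
The chord immediately before Dm is G, which is diatonic to both keys: VI in B minor and V in C major.

G — VI in B minor, V in C major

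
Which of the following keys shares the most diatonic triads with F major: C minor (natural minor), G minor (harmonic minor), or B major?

Triads of F major: F major (I), G minor (ii), A minor (iii), B♭ major (IV), C major (V), D minor (vi), E diminished (vii°).
C minor (natural minor) shares 2: Gm, B♭.
G minor (harmonic minor) shares 1: Gm.
B major shares 0: none.
The most common triads (2) are shared with C minor.

C minor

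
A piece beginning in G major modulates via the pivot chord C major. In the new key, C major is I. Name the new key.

The numeral I denotes a major triad on scale degree 1. With C on degree 1, the tonic of the new key is C.
Degree 1 carries a major triad in major keys, so the destination is C major.
Check: the diatonic triads of C major are C (I), Dm (ii), Em (iii), F (IV), G (V), Am (vi), Bdim (vii°) — C major is indeed I.

C major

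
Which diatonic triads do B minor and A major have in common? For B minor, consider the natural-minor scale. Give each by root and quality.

Bm, D, F#m, A

Triads in B minor (natural minor): Bm (i), C#dim (ii°), D (III), Em (iv), F#m (v), G (VI), A (VII).
Triads in A major: A (I), Bm (ii), C#m (iii), D (IV), E (V), F#m (vi), G#dim (vii°).
Shared triads with their functions: Bm (i in B minor, ii in A major); D (III in B minor, IV in A major); F#m (v in B minor, vi in A major); A (VII in B minor, I in A major).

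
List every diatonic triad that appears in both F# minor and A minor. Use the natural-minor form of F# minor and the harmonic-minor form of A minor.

G#dim, E

Triads in F# minor (natural minor): F# minor (i), G# diminished (ii°), A major (III), B minor (iv), C# minor (v), D major (VI), E major (VII).
Triads in A minor (harmonic minor): A minor (i), B diminished (ii°), C augmented (III+), D minor (iv), E major (V), F major (VI), G# diminished (vii°).
Shared triads with their functions: G# diminished (ii° in F# minor, vii° in A minor); E major (VII in F# minor, V in A minor).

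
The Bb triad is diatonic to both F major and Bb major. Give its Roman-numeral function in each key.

IV in F major; I in Bb major

The scale of F major is F G A Bb C D E; Bb is degree 4, and the triad built there (Bb-D-F) is major, so it is IV.
The scale of Bb major is Bb C D Eb F G A; Bb is degree 1, and the triad built there (Bb-D-F) is major, so it is I.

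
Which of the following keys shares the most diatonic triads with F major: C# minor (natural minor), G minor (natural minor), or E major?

Triads of F major: F (I), Gm (ii), Am (iii), Bb (IV), C (V), Dm (vi), Edim (vii°).
C# minor (natural minor) shares 0: none.
G minor (natural minor) shares 4: F, Gm, Bb, Dm.
E major shares 0: none.
The most common triads (4) are shared with G minor.

G minor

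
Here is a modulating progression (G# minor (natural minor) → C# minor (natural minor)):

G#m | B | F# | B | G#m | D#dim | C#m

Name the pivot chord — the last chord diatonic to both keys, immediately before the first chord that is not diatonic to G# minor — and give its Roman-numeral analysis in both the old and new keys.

G#m — i in G# minor, v in C# minor

Chords diatonic to G# minor: G#m, A#dim, B, C#m, D#m, E, F#.
Reading the progression, the first chord not in that set is D#dim, so the modulation leaves G# minor there.
The chord immediately before D#dim is G#m, which is diatonic to both keys: i in G# minor and v in C# minor.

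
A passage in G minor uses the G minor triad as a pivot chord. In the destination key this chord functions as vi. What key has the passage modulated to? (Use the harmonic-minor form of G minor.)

The numeral vi denotes a minor triad on scale degree 6. With G on degree 6, the tonic of the new key is B♭.
Degree 6 carries a minor triad in major keys, so the destination is B♭ major.
Check: the diatonic triads of B♭ major are B♭ (I), Cm (ii), Dm (iii), E♭ (IV), F (V), Gm (vi), Adim (vii°) — G minor is indeed vi.

B♭ major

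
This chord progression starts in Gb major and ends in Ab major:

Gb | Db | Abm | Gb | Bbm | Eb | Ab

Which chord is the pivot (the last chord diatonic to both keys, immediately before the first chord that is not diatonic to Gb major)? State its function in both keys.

Bbm — iii in Gb major, ii in Ab major

Chords diatonic to Gb major: Gb, Abm, Bbm, Cb, Db, Ebm, Fdim.
Reading the progression, the first chord not in that set is Eb, so the modulation leaves Gb major there.
The chord immediately before Eb is Bbm, which is diatonic to both keys: iii in Gb major and ii in Ab major.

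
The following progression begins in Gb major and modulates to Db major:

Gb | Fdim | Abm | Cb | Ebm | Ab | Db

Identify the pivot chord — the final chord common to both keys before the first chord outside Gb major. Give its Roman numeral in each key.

Ebm — vi in Gb major, ii in Db major

Chords diatonic to Gb major: Gb, Abm, Bbm, Cb, Db, Ebm, Fdim.
Reading the progression, the first chord not in that set is Ab, so the modulation leaves Gb major there.
The chord immediately before Ab is Ebm, which is diatonic to both keys: vi in Gb major and ii in Db major.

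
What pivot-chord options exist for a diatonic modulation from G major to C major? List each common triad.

G, Am, C, Em

Triads in G major: G (I), Am (ii), Bm (iii), C (IV), D (V), Em (vi), F#dim (vii°).
Triads in C major: C (I), Dm (ii), Em (iii), F (IV), G (V), Am (vi), Bdim (vii°).
Shared triads with their functions: G (I in G major, V in C major); Am (ii in G major, vi in C major); C (IV in G major, I in C major); Em (vi in G major, iii in C major).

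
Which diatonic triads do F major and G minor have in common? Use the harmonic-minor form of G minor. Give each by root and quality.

Triads in F major: F (I), Gm (ii), Am (iii), B♭ (IV), C (V), Dm (vi), Edim (vii°).
Triads in G minor (harmonic minor): Gm (i), Adim (ii°), B♭aug (III+), Cm (iv), D (V), E♭ (VI), F♯dim (vii°).
Shared triads with their functions: Gm (ii in F major, i in G minor).

Gm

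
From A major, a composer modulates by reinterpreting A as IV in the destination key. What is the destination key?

E major

The numeral IV denotes a major triad on scale degree 4. With A on degree 4, the tonic of the new key is E.
Degree 4 carries a major triad in major keys, so the destination is E major.
Check: the diatonic triads of E major are E (I), F#m (ii), G#m (iii), A (IV), B (V), C#m (vi), D#dim (vii°) — A is indeed IV.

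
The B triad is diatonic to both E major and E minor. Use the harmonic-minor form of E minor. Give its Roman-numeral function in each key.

V in E major; V in E minor

The scale of E major is E F# G# A B C# D#; B is degree 5, and the triad built there (B-D#-F#) is major, so it is V.
The scale of E minor (harmonic minor) is E F# G A B C D#; B is degree 5, and the triad built there (B-D#-F#) is major, so it is V.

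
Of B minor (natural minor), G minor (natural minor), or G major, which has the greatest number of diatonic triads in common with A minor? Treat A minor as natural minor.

Triads of A minor (natural minor): A minor (i), B diminished (ii°), C major (III), D minor (iv), E minor (v), F major (VI), G major (VII).
B minor (natural minor) shares 2: Em, G.
G minor (natural minor) shares 2: Dm, F.
G major shares 4: Am, C, Em, G.
The most common triads (4) are shared with G major.

G major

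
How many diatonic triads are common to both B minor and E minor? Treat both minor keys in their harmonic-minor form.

1

Diatonic triads of B minor (harmonic minor): Bm (i), C#dim (ii°), Daug (III+), Em (iv), F# (V), G (VI), A#dim (vii°).
Diatonic triads of E minor (harmonic minor): Em (i), F#dim (ii°), Gaug (III+), Am (iv), B (V), C (VI), D#dim (vii°).
Matching root and quality in both lists: Em.
That gives 1 common triad.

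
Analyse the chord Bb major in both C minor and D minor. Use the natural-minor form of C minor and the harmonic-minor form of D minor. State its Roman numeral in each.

The scale of C minor (natural minor) is C D Eb F G Ab Bb; Bb is degree 7, and the triad built there (Bb-D-F) is major, so it is VII.
The scale of D minor (harmonic minor) is D E F G A Bb C#; Bb is degree 6, and the triad built there (Bb-D-F) is major, so it is VI.

VII in C minor; VI in D minor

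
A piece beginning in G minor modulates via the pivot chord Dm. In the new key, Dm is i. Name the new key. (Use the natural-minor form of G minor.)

The numeral i denotes a minor triad on scale degree 1. With D on degree 1, the tonic of the new key is D.
Degree 1 carries a minor triad in minor keys, so the destination is D minor.
Check: the diatonic triads of D minor (natural minor) are Dm (i), Edim (ii°), F (III), Gm (iv), Am (v), Bb (VI), C (VII) — Dm is indeed i.

D minor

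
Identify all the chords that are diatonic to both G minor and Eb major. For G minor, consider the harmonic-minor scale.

Gm, Cm, Eb

Triads in G minor (harmonic minor): Gm (i), Adim (ii°), Bbaug (III+), Cm (iv), D (V), Eb (VI), F#dim (vii°).
Triads in Eb major: Eb (I), Fm (ii), Gm (iii), Ab (IV), Bb (V), Cm (vi), Ddim (vii°).
Shared triads with their functions: Gm (i in G minor, iii in Eb major); Cm (iv in G minor, vi in Eb major); Eb (VI in G minor, I in Eb major).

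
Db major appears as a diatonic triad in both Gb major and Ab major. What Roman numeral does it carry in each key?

The scale of Gb major is Gb Ab Bb Cb Db Eb F; Db is degree 5, and the triad built there (Db-F-Ab) is major, so it is V.
The scale of Ab major is Ab Bb C Db Eb F G; Db is degree 4, and the triad built there (Db-F-Ab) is major, so it is IV.

V in Gb major; IV in Ab major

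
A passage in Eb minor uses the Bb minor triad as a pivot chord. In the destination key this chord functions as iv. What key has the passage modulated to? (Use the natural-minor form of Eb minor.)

F minor

The numeral iv denotes a minor triad on scale degree 4. With Bb on degree 4, the tonic of the new key is F.
Degree 4 carries a minor triad in minor keys, so the destination is F minor.
Check: the diatonic triads of F minor (natural minor) are Fm (i), Gdim (ii°), Ab (III), Bbm (iv), Cm (v), Db (VI), Eb (VII) — Bb minor is indeed iv.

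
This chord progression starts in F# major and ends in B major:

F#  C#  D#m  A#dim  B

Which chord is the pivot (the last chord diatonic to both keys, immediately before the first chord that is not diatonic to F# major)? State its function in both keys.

Chords diatonic to F# major: F#, G#m, A#m, B, C#, D#m, E#dim.
Reading the progression, the first chord not in that set is A#dim, so the modulation leaves F# major there.
The chord immediately before A#dim is D#m, which is diatonic to both keys: vi in F# major and iii in B major.

D#m — vi in F# major, iii in B major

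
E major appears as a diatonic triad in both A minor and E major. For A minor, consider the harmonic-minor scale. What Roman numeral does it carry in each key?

The scale of A minor (harmonic minor) is A B C D E F G#; E is degree 5, and the triad built there (E-G#-B) is major, so it is V.
The scale of E major is E F# G# A B C# D#; E is degree 1, and the triad built there (E-G#-B) is major, so it is I.

V in A minor; I in E major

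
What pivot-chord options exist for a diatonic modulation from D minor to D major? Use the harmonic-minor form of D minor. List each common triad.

A, C#dim

Triads in D minor (harmonic minor): D minor (i), E diminished (ii°), F augmented (III+), G minor (iv), A major (V), Bb major (VI), C# diminished (vii°).
Triads in D major: D major (I), E minor (ii), F# minor (iii), G major (IV), A major (V), B minor (vi), C# diminished (vii°).
Shared triads with their functions: A major (V in D minor, V in D major); C# diminished (vii° in D minor, vii° in D major).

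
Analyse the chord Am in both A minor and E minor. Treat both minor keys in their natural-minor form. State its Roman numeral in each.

The scale of A minor (natural minor) is A B C D E F G; A is degree 1, and the triad built there (A-C-E) is minor, so it is i.
The scale of E minor (natural minor) is E F# G A B C D; A is degree 4, and the triad built there (A-C-E) is minor, so it is iv.

i in A minor; iv in E minor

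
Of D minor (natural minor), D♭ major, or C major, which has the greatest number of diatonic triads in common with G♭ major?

D♭ major

Triads of G♭ major: G♭ major (I), A♭ minor (ii), B♭ minor (iii), C♭ major (IV), D♭ major (V), E♭ minor (vi), F diminished (vii°).
D minor (natural minor) shares 0: none.
D♭ major shares 4: G♭, B♭m, D♭, E♭m.
C major shares 0: none.
The most common triads (4) are shared with D♭ major.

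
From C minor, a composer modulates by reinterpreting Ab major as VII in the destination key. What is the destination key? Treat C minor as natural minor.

Bb minor

The numeral VII denotes a major triad on scale degree 7. With Ab on degree 7, the tonic of the new key is Bb.
Degree 7 carries a major triad in natural-minor keys, so the destination is Bb minor.
Check: the diatonic triads of Bb minor (natural minor) are Bbm (i), Cdim (ii°), Db (III), Ebm (iv), Fm (v), Gb (VI), Ab (VII) — Ab major is indeed VII.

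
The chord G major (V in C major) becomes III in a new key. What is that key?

The numeral III denotes a major triad on scale degree 3. With G on degree 3, the tonic of the new key is E.
Degree 3 carries a major triad in natural-minor keys, so the destination is E minor.
Check: the diatonic triads of E minor (natural minor) are Em (i), F#dim (ii°), G (III), Am (iv), Bm (v), C (VI), D (VII) — G major is indeed III.

E minor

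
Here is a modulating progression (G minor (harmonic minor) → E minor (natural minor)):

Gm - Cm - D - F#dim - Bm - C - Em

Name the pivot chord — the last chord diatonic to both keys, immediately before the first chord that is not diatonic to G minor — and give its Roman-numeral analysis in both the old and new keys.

F#dim — vii° in G minor, ii° in E minor

Chords diatonic to G minor: Gm, Adim, Bbaug, Cm, D, Eb, F#dim.
Reading the progression, the first chord not in that set is Bm, so the modulation leaves G minor there.
The chord immediately before Bm is F#dim, which is diatonic to both keys: vii° in G minor and ii° in E minor.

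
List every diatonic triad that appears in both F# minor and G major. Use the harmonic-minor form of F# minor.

Bm, D

Triads in F# minor (harmonic minor): F#m (i), G#dim (ii°), Aaug (III+), Bm (iv), C# (V), D (VI), E#dim (vii°).
Triads in G major: G (I), Am (ii), Bm (iii), C (IV), D (V), Em (vi), F#dim (vii°).
Shared triads with their functions: Bm (iv in F# minor, iii in G major); D (VI in F# minor, V in G major).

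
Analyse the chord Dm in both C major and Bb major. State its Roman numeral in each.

The scale of C major is C D E F G A B; D is degree 2, and the triad built there (D-F-A) is minor, so it is ii.
The scale of Bb major is Bb C D Eb F G A; D is degree 3, and the triad built there (D-F-A) is minor, so it is iii.

ii in C major; iii in Bb major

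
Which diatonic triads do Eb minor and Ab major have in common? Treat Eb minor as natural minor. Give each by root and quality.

Bbm, Db

Triads in Eb minor (natural minor): Ebm (i), Fdim (ii°), Gb (III), Abm (iv), Bbm (v), Cb (VI), Db (VII).
Triads in Ab major: Ab (I), Bbm (ii), Cm (iii), Db (IV), Eb (V), Fm (vi), Gdim (vii°).
Shared triads with their functions: Bbm (v in Eb minor, ii in Ab major); Db (VII in Eb minor, IV in Ab major).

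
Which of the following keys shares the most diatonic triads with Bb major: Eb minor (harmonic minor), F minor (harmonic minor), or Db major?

Triads of Bb major: Bb (I), Cm (ii), Dm (iii), Eb (IV), F (V), Gm (vi), Adim (vii°).
Eb minor (harmonic minor) shares 1: Bb.
F minor (harmonic minor) shares 0: none.
Db major shares 0: none.
The most common triads (1) are shared with Eb minor.

Eb minor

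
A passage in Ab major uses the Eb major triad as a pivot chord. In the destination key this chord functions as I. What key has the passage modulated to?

Eb major

The numeral I denotes a major triad on scale degree 1. With Eb on degree 1, the tonic of the new key is Eb.
Degree 1 carries a major triad in major keys, so the destination is Eb major.
Check: the diatonic triads of Eb major are Eb (I), Fm (ii), Gm (iii), Ab (IV), Bb (V), Cm (vi), Ddim (vii°) — Eb major is indeed I.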